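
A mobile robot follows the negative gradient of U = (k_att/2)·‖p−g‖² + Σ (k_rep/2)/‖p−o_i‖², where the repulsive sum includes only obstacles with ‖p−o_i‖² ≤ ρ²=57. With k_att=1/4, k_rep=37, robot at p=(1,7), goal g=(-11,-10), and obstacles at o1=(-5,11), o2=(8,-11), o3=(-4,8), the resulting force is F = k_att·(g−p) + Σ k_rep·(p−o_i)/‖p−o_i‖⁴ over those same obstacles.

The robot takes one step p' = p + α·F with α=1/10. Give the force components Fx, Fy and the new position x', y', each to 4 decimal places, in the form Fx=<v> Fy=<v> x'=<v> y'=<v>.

F_att = 1/4·(g−p) = 1/4·(-12,-17) = (-3.0000,-4.2500)
o1: d²=52 ≤ ρ²=57; F_rep = 37·(6,-4)/52² = (0.0821,-0.0547)
o2: d²=373 > ρ²=57 → inactive
o3: d²=26 ≤ ρ²=57; F_rep = 37·(5,-1)/26² = (0.2737,-0.0547)
F = F_att + ΣF_rep = (-2.6442,-4.3595)
p' = p + 1/10·F = (0.7356,6.5641)

Fx=-2.6442 Fy=-4.3595 x'=0.7356 y'=6.5641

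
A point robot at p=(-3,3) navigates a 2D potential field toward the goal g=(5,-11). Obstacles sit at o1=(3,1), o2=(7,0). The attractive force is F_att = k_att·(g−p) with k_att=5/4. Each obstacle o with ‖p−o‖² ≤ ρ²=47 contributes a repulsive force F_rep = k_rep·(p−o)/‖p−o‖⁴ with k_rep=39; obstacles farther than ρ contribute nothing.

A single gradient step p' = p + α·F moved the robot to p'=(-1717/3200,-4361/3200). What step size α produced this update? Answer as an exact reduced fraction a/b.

F_att = 5/4·(g−p) = 5/4·(8,-14) = (10.0000,-17.5000)
o1: d²=40 ≤ ρ²=47; F_rep = 39·(-6,2)/40² = (-0.1462,0.0488)
o2: d²=109 > ρ²=47 → inactive
F = F_att + ΣF_rep = (9.8537,-17.4513)
Δp = p'−p = (2.4634,-4.3628); α = Δx/Fx = (7883/3200) / (7883/800) = 1/4
check: Δy/Fy = (-13961/3200) / (-13961/800) = 1/4 ✓

α = 1/4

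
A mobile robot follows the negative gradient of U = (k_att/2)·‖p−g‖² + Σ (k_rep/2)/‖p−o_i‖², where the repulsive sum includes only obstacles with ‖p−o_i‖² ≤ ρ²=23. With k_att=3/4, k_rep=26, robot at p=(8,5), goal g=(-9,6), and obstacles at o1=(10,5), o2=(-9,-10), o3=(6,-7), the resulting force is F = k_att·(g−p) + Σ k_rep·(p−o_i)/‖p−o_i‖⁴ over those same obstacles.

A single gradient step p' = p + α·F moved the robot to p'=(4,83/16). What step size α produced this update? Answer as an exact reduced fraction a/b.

α = 1/4

F_att = 3/4·(g−p) = 3/4·(-17,1) = (-12.7500,0.7500)
o1: d²=4 ≤ ρ²=23; F_rep = 26·(-2,0)/4² = (-3.2500,0.0000)
o2: d²=514 > ρ²=23 → inactive
o3: d²=148 > ρ²=23 → inactive
F = F_att + ΣF_rep = (-16.0000,0.7500)
Δp = p'−p = (-4.0000,0.1875); α = Δx/Fx = (-4) / (-16) = 1/4
check: Δy/Fy = (3/16) / (3/4) = 1/4 ✓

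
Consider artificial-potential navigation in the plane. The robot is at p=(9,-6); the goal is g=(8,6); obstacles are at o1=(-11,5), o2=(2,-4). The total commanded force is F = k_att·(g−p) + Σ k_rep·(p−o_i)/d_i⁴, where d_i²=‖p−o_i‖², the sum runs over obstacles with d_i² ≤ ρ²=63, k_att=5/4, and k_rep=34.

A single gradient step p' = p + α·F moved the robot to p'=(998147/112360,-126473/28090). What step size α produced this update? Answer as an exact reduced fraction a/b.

α = 1/10

F_att = 5/4·(g−p) = 5/4·(-1,12) = (-1.2500,15.0000)
o1: d²=521 > ρ²=63 → inactive
o2: d²=53 ≤ ρ²=63; F_rep = 34·(7,-2)/53² = (0.0847,-0.0242)
F = F_att + ΣF_rep = (-1.1653,14.9758)
Δp = p'−p = (-0.1165,1.4976); α = Δx/Fx = (-13093/112360) / (-13093/11236) = 1/10
check: Δy/Fy = (42067/28090) / (42067/2809) = 1/10 ✓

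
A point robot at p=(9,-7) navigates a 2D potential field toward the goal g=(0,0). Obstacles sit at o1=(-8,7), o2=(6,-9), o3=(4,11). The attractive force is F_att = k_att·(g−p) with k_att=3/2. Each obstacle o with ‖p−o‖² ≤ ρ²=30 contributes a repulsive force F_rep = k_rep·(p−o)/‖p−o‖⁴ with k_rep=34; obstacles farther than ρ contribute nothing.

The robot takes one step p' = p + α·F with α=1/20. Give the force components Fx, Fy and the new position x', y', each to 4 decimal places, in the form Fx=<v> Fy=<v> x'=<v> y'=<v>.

Fx=-12.8964 Fy=10.9024 x'=8.3552 y'=-6.4549

F_att = 3/2·(g−p) = 3/2·(-9,7) = (-13.5000,10.5000)
o1: d²=485 > ρ²=30 → inactive
o2: d²=13 ≤ ρ²=30; F_rep = 34·(3,2)/13² = (0.6036,0.4024)
o3: d²=349 > ρ²=30 → inactive
F = F_att + ΣF_rep = (-12.8964,10.9024)
p' = p + 1/20·F = (8.3552,-6.4549)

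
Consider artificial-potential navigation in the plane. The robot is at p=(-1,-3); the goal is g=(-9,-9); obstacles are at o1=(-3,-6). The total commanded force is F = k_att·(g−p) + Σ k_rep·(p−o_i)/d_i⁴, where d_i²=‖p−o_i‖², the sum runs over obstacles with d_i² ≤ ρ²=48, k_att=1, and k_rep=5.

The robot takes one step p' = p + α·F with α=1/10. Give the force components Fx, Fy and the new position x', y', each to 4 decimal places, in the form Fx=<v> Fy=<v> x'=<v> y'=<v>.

F_att = 1·(g−p) = 1·(-8,-6) = (-8.0000,-6.0000)
o1: d²=13 ≤ ρ²=48; F_rep = 5·(2,3)/13² = (0.0592,0.0888)
F = F_att + ΣF_rep = (-7.9408,-5.9112)
p' = p + 1/10·F = (-1.7941,-3.5911)

Fx=-7.9408 Fy=-5.9112 x'=-1.7941 y'=-3.5911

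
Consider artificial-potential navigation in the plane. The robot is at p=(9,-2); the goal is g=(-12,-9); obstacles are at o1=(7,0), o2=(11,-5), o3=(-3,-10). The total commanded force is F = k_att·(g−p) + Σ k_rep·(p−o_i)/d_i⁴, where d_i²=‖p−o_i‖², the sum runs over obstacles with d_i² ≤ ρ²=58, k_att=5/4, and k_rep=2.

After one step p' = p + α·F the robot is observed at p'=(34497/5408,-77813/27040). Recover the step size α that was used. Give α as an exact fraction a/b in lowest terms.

F_att = 5/4·(g−p) = 5/4·(-21,-7) = (-26.2500,-8.7500)
o1: d²=8 ≤ ρ²=58; F_rep = 2·(2,-2)/8² = (0.0625,-0.0625)
o2: d²=13 ≤ ρ²=58; F_rep = 2·(-2,3)/13² = (-0.0237,0.0355)
o3: d²=208 > ρ²=58 → inactive
F = F_att + ΣF_rep = (-26.2112,-8.7770)
Δp = p'−p = (-2.6211,-0.8777); α = Δx/Fx = (-14175/5408) / (-70875/2704) = 1/10
check: Δy/Fy = (-23733/27040) / (-23733/2704) = 1/10 ✓

α = 1/10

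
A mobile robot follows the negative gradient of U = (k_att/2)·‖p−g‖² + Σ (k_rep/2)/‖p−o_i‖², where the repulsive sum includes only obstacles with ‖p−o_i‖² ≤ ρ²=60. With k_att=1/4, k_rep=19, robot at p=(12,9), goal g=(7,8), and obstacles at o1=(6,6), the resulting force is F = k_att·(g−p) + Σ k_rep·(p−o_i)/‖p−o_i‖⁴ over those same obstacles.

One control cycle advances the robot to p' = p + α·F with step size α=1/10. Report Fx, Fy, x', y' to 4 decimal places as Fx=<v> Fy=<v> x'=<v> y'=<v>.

F_att = 1/4·(g−p) = 1/4·(-5,-1) = (-1.2500,-0.2500)
o1: d²=45 ≤ ρ²=60; F_rep = 19·(6,3)/45² = (0.0563,0.0281)
F = F_att + ΣF_rep = (-1.1937,-0.2219)
p' = p + 1/10·F = (11.8806,8.9778)

Fx=-1.1937 Fy=-0.2219 x'=11.8806 y'=8.9778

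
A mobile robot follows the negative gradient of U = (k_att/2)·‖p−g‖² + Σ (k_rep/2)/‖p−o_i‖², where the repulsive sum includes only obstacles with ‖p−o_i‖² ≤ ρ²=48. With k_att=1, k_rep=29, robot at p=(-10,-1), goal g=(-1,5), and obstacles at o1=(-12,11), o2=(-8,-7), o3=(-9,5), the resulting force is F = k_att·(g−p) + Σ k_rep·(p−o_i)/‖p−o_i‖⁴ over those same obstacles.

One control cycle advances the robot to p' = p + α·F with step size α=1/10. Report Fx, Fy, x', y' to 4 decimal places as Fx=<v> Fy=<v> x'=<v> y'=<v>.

F_att = 1·(g−p) = 1·(9,6) = (9.0000,6.0000)
o1: d²=148 > ρ²=48 → inactive
o2: d²=40 ≤ ρ²=48; F_rep = 29·(-2,6)/40² = (-0.0362,0.1087)
o3: d²=37 ≤ ρ²=48; F_rep = 29·(-1,-6)/37² = (-0.0212,-0.1271)
F = F_att + ΣF_rep = (8.9426,5.9816)
p' = p + 1/10·F = (-9.1057,-0.4018)

Fx=8.9426 Fy=5.9816 x'=-9.1057 y'=-0.4018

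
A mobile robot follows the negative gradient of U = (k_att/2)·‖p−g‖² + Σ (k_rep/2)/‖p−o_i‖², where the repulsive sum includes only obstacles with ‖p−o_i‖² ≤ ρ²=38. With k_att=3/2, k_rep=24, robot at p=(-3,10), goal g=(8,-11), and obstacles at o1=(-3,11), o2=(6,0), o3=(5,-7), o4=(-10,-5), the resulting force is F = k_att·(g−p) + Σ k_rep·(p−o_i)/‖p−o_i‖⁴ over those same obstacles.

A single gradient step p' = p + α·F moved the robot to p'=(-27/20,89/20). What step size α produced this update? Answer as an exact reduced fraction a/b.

F_att = 3/2·(g−p) = 3/2·(11,-21) = (16.5000,-31.5000)
o1: d²=1 ≤ ρ²=38; F_rep = 24·(0,-1)/1² = (0.0000,-24.0000)
o2: d²=181 > ρ²=38 → inactive
o3: d²=353 > ρ²=38 → inactive
o4: d²=274 > ρ²=38 → inactive
F = F_att + ΣF_rep = (16.5000,-55.5000)
Δp = p'−p = (1.6500,-5.5500); α = Δx/Fx = (33/20) / (33/2) = 1/10
check: Δy/Fy = (-111/20) / (-111/2) = 1/10 ✓

α = 1/10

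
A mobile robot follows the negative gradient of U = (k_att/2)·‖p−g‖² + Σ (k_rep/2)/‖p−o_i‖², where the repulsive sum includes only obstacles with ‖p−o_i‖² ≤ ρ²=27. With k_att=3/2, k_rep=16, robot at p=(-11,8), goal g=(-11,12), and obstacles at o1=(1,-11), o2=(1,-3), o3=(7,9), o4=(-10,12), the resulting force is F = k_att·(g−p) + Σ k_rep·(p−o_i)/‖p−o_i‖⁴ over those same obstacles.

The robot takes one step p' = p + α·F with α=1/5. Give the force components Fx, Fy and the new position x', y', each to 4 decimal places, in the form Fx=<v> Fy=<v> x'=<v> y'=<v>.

F_att = 3/2·(g−p) = 3/2·(0,4) = (0.0000,6.0000)
o1: d²=505 > ρ²=27 → inactive
o2: d²=265 > ρ²=27 → inactive
o3: d²=325 > ρ²=27 → inactive
o4: d²=17 ≤ ρ²=27; F_rep = 16·(-1,-4)/17² = (-0.0554,-0.2215)
F = F_att + ΣF_rep = (-0.0554,5.7785)
p' = p + 1/5·F = (-11.0111,9.1557)

Fx=-0.0554 Fy=5.7785 x'=-11.0111 y'=9.1557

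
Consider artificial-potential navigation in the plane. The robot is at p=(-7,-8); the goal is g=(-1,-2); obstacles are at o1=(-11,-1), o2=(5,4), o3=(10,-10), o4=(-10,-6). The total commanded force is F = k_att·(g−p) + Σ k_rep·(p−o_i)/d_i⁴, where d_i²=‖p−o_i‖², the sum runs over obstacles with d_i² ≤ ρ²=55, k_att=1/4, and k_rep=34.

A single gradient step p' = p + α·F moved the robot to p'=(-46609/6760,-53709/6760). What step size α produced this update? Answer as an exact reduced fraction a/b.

α = 1/20

F_att = 1/4·(g−p) = 1/4·(6,6) = (1.5000,1.5000)
o1: d²=65 > ρ²=55 → inactive
o2: d²=288 > ρ²=55 → inactive
o3: d²=293 > ρ²=55 → inactive
o4: d²=13 ≤ ρ²=55; F_rep = 34·(3,-2)/13² = (0.6036,-0.4024)
F = F_att + ΣF_rep = (2.1036,1.0976)
Δp = p'−p = (0.1052,0.0549); α = Δx/Fx = (711/6760) / (711/338) = 1/20
check: Δy/Fy = (371/6760) / (371/338) = 1/20 ✓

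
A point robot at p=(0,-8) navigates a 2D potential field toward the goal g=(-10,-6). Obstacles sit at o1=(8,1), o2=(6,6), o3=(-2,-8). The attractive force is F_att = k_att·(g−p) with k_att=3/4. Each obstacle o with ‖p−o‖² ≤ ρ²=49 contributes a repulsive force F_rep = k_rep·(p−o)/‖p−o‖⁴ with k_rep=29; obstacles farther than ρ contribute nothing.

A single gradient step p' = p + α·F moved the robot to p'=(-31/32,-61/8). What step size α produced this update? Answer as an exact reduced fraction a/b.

F_att = 3/4·(g−p) = 3/4·(-10,2) = (-7.5000,1.5000)
o1: d²=145 > ρ²=49 → inactive
o2: d²=232 > ρ²=49 → inactive
o3: d²=4 ≤ ρ²=49; F_rep = 29·(2,0)/4² = (3.6250,0.0000)
F = F_att + ΣF_rep = (-3.8750,1.5000)
Δp = p'−p = (-0.9688,0.3750); α = Δx/Fx = (-31/32) / (-31/8) = 1/4
check: Δy/Fy = (3/8) / (3/2) = 1/4 ✓

α = 1/4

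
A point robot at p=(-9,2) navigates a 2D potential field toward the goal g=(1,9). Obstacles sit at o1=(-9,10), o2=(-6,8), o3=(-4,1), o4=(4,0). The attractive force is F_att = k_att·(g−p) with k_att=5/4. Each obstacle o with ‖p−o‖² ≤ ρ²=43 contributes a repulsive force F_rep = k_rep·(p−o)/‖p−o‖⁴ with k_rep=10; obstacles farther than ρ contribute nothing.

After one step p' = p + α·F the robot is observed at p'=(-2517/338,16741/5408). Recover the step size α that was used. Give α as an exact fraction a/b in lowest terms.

α = 1/8

F_att = 5/4·(g−p) = 5/4·(10,7) = (12.5000,8.7500)
o1: d²=64 > ρ²=43 → inactive
o2: d²=45 > ρ²=43 → inactive
o3: d²=26 ≤ ρ²=43; F_rep = 10·(-5,1)/26² = (-0.0740,0.0148)
o4: d²=173 > ρ²=43 → inactive
F = F_att + ΣF_rep = (12.4260,8.7648)
Δp = p'−p = (1.5533,1.0956); α = Δx/Fx = (525/338) / (2100/169) = 1/8
check: Δy/Fy = (5925/5408) / (5925/676) = 1/8 ✓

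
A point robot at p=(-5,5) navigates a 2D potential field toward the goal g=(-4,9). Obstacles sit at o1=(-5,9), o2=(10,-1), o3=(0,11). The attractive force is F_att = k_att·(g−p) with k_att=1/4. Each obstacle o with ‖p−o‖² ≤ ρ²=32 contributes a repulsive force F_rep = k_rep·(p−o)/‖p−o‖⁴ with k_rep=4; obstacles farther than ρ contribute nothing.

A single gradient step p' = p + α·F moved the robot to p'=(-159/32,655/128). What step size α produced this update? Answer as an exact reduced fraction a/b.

α = 1/8

F_att = 1/4·(g−p) = 1/4·(1,4) = (0.2500,1.0000)
o1: d²=16 ≤ ρ²=32; F_rep = 4·(0,-4)/16² = (0.0000,-0.0625)
o2: d²=261 > ρ²=32 → inactive
o3: d²=61 > ρ²=32 → inactive
F = F_att + ΣF_rep = (0.2500,0.9375)
Δp = p'−p = (0.0312,0.1172); α = Δx/Fx = (1/32) / (1/4) = 1/8
check: Δy/Fy = (15/128) / (15/16) = 1/8 ✓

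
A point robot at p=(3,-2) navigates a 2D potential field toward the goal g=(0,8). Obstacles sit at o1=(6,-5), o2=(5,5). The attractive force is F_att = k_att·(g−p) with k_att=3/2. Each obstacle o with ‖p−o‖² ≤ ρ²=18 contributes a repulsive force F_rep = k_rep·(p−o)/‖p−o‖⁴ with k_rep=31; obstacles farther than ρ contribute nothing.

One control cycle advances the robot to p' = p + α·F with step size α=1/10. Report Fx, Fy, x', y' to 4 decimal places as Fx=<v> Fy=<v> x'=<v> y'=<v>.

F_att = 3/2·(g−p) = 3/2·(-3,10) = (-4.5000,15.0000)
o1: d²=18 ≤ ρ²=18; F_rep = 31·(-3,3)/18² = (-0.2870,0.2870)
o2: d²=53 > ρ²=18 → inactive
F = F_att + ΣF_rep = (-4.7870,15.2870)
p' = p + 1/10·F = (2.5213,-0.4713)

Fx=-4.7870 Fy=15.2870 x'=2.5213 y'=-0.4713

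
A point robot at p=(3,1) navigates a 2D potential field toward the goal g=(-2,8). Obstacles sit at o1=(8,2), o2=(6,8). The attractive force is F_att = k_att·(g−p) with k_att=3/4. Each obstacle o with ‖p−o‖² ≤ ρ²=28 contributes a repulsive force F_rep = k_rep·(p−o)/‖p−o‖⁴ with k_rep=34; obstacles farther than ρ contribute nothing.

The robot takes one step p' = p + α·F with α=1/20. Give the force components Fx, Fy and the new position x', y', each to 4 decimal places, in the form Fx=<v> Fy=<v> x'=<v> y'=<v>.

F_att = 3/4·(g−p) = 3/4·(-5,7) = (-3.7500,5.2500)
o1: d²=26 ≤ ρ²=28; F_rep = 34·(-5,-1)/26² = (-0.2515,-0.0503)
o2: d²=58 > ρ²=28 → inactive
F = F_att + ΣF_rep = (-4.0015,5.1997)
p' = p + 1/20·F = (2.7999,1.2600)

Fx=-4.0015 Fy=5.1997 x'=2.7999 y'=1.2600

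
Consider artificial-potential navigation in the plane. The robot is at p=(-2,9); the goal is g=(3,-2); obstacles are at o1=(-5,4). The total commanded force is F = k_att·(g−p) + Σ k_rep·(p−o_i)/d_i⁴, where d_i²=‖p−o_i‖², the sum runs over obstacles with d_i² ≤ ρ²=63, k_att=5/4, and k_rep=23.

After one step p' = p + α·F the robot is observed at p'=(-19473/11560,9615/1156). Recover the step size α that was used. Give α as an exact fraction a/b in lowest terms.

α = 1/20

F_att = 5/4·(g−p) = 5/4·(5,-11) = (6.2500,-13.7500)
o1: d²=34 ≤ ρ²=63; F_rep = 23·(3,5)/34² = (0.0597,0.0995)
F = F_att + ΣF_rep = (6.3097,-13.6505)
Δp = p'−p = (0.3155,-0.6825); α = Δx/Fx = (3647/11560) / (3647/578) = 1/20
check: Δy/Fy = (-789/1156) / (-3945/289) = 1/20 ✓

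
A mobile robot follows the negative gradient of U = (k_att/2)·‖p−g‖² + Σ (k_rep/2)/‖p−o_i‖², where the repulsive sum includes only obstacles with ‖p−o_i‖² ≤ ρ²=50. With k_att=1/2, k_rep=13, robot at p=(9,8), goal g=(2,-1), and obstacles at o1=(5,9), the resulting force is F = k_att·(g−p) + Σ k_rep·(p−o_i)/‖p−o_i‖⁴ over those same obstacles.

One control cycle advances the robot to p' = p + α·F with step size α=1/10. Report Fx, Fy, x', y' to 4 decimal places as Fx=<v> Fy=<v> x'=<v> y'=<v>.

Fx=-3.3201 Fy=-4.5450 x'=8.6680 y'=7.5455

F_att = 1/2·(g−p) = 1/2·(-7,-9) = (-3.5000,-4.5000)
o1: d²=17 ≤ ρ²=50; F_rep = 13·(4,-1)/17² = (0.1799,-0.0450)
F = F_att + ΣF_rep = (-3.3201,-4.5450)
p' = p + 1/10·F = (8.6680,7.5455)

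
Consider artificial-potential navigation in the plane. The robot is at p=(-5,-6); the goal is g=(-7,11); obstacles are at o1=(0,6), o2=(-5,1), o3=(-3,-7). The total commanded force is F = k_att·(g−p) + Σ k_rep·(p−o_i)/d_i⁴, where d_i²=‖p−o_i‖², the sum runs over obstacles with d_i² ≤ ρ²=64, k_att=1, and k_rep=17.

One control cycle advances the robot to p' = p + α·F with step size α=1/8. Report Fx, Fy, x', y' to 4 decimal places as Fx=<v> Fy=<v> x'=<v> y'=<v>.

F_att = 1·(g−p) = 1·(-2,17) = (-2.0000,17.0000)
o1: d²=169 > ρ²=64 → inactive
o2: d²=49 ≤ ρ²=64; F_rep = 17·(0,-7)/49² = (0.0000,-0.0496)
o3: d²=5 ≤ ρ²=64; F_rep = 17·(-2,1)/5² = (-1.3600,0.6800)
F = F_att + ΣF_rep = (-3.3600,17.6304)
p' = p + 1/8·F = (-5.4200,-3.7962)

Fx=-3.3600 Fy=17.6304 x'=-5.4200 y'=-3.7962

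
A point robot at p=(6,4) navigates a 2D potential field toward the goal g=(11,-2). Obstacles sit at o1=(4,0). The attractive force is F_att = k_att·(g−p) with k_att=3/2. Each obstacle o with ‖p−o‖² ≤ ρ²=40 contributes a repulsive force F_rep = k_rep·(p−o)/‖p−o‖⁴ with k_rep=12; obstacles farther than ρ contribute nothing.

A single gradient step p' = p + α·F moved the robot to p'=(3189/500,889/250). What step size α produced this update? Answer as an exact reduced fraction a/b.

α = 1/20

F_att = 3/2·(g−p) = 3/2·(5,-6) = (7.5000,-9.0000)
o1: d²=20 ≤ ρ²=40; F_rep = 12·(2,4)/20² = (0.0600,0.1200)
F = F_att + ΣF_rep = (7.5600,-8.8800)
Δp = p'−p = (0.3780,-0.4440); α = Δx/Fx = (189/500) / (189/25) = 1/20
check: Δy/Fy = (-111/250) / (-222/25) = 1/20 ✓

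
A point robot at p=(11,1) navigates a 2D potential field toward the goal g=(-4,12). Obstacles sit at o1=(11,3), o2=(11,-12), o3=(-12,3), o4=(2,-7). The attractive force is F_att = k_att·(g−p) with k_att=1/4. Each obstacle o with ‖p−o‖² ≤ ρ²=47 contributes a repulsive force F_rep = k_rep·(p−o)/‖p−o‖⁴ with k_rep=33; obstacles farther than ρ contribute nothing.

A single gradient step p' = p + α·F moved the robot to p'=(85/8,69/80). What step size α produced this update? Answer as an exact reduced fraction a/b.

α = 1/10

F_att = 1/4·(g−p) = 1/4·(-15,11) = (-3.7500,2.7500)
o1: d²=4 ≤ ρ²=47; F_rep = 33·(0,-2)/4² = (0.0000,-4.1250)
o2: d²=169 > ρ²=47 → inactive
o3: d²=533 > ρ²=47 → inactive
o4: d²=145 > ρ²=47 → inactive
F = F_att + ΣF_rep = (-3.7500,-1.3750)
Δp = p'−p = (-0.3750,-0.1375); α = Δx/Fx = (-3/8) / (-15/4) = 1/10
check: Δy/Fy = (-11/80) / (-11/8) = 1/10 ✓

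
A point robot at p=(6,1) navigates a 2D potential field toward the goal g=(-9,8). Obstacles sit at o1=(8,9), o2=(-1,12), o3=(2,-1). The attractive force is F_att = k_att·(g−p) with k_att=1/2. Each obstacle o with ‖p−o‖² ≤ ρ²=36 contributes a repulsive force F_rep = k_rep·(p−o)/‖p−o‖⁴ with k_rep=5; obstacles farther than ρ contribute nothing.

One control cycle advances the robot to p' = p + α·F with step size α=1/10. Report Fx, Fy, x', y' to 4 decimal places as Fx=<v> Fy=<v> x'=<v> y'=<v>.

F_att = 1/2·(g−p) = 1/2·(-15,7) = (-7.5000,3.5000)
o1: d²=68 > ρ²=36 → inactive
o2: d²=170 > ρ²=36 → inactive
o3: d²=20 ≤ ρ²=36; F_rep = 5·(4,2)/20² = (0.0500,0.0250)
F = F_att + ΣF_rep = (-7.4500,3.5250)
p' = p + 1/10·F = (5.2550,1.3525)

Fx=-7.4500 Fy=3.5250 x'=5.2550 y'=1.3525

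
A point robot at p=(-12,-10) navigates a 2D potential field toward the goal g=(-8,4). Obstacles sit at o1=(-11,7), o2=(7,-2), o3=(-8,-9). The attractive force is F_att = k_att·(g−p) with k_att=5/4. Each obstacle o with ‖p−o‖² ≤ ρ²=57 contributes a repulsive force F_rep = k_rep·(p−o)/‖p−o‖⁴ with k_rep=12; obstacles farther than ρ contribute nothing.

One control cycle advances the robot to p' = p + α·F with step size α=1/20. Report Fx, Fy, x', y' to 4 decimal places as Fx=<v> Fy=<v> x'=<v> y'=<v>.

Fx=4.8339 Fy=17.4585 x'=-11.7583 y'=-9.1271

F_att = 5/4·(g−p) = 5/4·(4,14) = (5.0000,17.5000)
o1: d²=290 > ρ²=57 → inactive
o2: d²=425 > ρ²=57 → inactive
o3: d²=17 ≤ ρ²=57; F_rep = 12·(-4,-1)/17² = (-0.1661,-0.0415)
F = F_att + ΣF_rep = (4.8339,17.4585)
p' = p + 1/20·F = (-11.7583,-9.1271)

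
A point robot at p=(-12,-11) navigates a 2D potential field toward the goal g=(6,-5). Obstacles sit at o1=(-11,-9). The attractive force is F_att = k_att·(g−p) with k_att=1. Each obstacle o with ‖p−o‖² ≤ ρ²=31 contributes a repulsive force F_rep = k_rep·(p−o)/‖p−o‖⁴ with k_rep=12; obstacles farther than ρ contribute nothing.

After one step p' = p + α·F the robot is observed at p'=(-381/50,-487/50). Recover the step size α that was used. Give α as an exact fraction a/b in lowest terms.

F_att = 1·(g−p) = 1·(18,6) = (18.0000,6.0000)
o1: d²=5 ≤ ρ²=31; F_rep = 12·(-1,-2)/5² = (-0.4800,-0.9600)
F = F_att + ΣF_rep = (17.5200,5.0400)
Δp = p'−p = (4.3800,1.2600); α = Δx/Fx = (219/50) / (438/25) = 1/4
check: Δy/Fy = (63/50) / (126/25) = 1/4 ✓

α = 1/4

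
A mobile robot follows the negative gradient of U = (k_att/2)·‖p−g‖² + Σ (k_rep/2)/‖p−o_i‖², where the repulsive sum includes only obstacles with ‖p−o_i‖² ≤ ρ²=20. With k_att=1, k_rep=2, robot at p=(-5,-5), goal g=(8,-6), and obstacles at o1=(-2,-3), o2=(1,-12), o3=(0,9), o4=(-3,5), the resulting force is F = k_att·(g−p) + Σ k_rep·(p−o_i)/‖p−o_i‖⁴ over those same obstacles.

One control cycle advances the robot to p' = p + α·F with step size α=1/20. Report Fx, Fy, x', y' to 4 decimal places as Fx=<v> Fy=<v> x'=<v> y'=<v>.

Fx=12.9645 Fy=-1.0237 x'=-4.3518 y'=-5.0512

F_att = 1·(g−p) = 1·(13,-1) = (13.0000,-1.0000)
o1: d²=13 ≤ ρ²=20; F_rep = 2·(-3,-2)/13² = (-0.0355,-0.0237)
o2: d²=85 > ρ²=20 → inactive
o3: d²=221 > ρ²=20 → inactive
o4: d²=104 > ρ²=20 → inactive
F = F_att + ΣF_rep = (12.9645,-1.0237)
p' = p + 1/20·F = (-4.3518,-5.0512)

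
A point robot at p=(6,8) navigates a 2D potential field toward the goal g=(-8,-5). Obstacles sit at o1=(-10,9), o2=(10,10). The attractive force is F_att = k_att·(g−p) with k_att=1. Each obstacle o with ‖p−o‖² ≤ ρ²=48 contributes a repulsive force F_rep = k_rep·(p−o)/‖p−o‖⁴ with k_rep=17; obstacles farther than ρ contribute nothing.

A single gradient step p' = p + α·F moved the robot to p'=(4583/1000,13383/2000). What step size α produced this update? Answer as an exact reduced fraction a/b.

F_att = 1·(g−p) = 1·(-14,-13) = (-14.0000,-13.0000)
o1: d²=257 > ρ²=48 → inactive
o2: d²=20 ≤ ρ²=48; F_rep = 17·(-4,-2)/20² = (-0.1700,-0.0850)
F = F_att + ΣF_rep = (-14.1700,-13.0850)
Δp = p'−p = (-1.4170,-1.3085); α = Δx/Fx = (-1417/1000) / (-1417/100) = 1/10
check: Δy/Fy = (-2617/2000) / (-2617/200) = 1/10 ✓

α = 1/10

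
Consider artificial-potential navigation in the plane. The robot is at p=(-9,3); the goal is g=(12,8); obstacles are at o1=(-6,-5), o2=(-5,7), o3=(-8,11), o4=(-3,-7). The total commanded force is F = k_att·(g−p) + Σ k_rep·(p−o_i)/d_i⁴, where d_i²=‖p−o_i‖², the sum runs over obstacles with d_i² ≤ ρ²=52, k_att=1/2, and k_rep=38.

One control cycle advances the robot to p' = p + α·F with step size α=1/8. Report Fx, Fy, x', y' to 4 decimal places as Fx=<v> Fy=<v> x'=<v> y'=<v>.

F_att = 1/2·(g−p) = 1/2·(21,5) = (10.5000,2.5000)
o1: d²=73 > ρ²=52 → inactive
o2: d²=32 ≤ ρ²=52; F_rep = 38·(-4,-4)/32² = (-0.1484,-0.1484)
o3: d²=65 > ρ²=52 → inactive
o4: d²=136 > ρ²=52 → inactive
F = F_att + ΣF_rep = (10.3516,2.3516)
p' = p + 1/8·F = (-7.7061,3.2939)

Fx=10.3516 Fy=2.3516 x'=-7.7061 y'=3.2939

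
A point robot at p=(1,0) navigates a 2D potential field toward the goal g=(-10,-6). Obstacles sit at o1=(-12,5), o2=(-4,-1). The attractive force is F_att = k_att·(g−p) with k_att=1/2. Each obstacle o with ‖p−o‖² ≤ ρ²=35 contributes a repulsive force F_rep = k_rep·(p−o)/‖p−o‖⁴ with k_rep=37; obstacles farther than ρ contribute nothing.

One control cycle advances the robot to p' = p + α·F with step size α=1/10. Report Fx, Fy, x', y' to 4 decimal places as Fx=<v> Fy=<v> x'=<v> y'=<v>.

Fx=-5.2263 Fy=-2.9453 x'=0.4774 y'=-0.2945

F_att = 1/2·(g−p) = 1/2·(-11,-6) = (-5.5000,-3.0000)
o1: d²=194 > ρ²=35 → inactive
o2: d²=26 ≤ ρ²=35; F_rep = 37·(5,1)/26² = (0.2737,0.0547)
F = F_att + ΣF_rep = (-5.2263,-2.9453)
p' = p + 1/10·F = (0.4774,-0.2945)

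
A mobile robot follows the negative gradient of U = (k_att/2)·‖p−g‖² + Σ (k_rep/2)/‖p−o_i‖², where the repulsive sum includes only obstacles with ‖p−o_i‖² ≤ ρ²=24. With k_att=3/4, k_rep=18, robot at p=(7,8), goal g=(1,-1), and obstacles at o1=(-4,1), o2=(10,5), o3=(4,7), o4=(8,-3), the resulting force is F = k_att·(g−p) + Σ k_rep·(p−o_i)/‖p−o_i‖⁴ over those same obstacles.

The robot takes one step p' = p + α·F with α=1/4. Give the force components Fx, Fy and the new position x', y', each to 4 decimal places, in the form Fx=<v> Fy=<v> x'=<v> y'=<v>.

Fx=-4.1267 Fy=-6.4033 x'=5.9683 y'=6.3992

F_att = 3/4·(g−p) = 3/4·(-6,-9) = (-4.5000,-6.7500)
o1: d²=170 > ρ²=24 → inactive
o2: d²=18 ≤ ρ²=24; F_rep = 18·(-3,3)/18² = (-0.1667,0.1667)
o3: d²=10 ≤ ρ²=24; F_rep = 18·(3,1)/10² = (0.5400,0.1800)
o4: d²=122 > ρ²=24 → inactive
F = F_att + ΣF_rep = (-4.1267,-6.4033)
p' = p + 1/4·F = (5.9683,6.3992)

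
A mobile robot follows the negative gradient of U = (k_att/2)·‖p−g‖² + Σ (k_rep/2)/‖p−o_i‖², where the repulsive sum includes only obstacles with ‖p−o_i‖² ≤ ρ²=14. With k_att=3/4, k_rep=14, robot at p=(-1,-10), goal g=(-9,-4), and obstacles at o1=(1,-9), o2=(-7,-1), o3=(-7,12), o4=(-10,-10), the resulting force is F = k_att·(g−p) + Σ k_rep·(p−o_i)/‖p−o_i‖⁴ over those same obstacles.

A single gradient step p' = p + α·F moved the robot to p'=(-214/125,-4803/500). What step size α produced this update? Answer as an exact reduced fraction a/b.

α = 1/10

F_att = 3/4·(g−p) = 3/4·(-8,6) = (-6.0000,4.5000)
o1: d²=5 ≤ ρ²=14; F_rep = 14·(-2,-1)/5² = (-1.1200,-0.5600)
o2: d²=117 > ρ²=14 → inactive
o3: d²=520 > ρ²=14 → inactive
o4: d²=81 > ρ²=14 → inactive
F = F_att + ΣF_rep = (-7.1200,3.9400)
Δp = p'−p = (-0.7120,0.3940); α = Δx/Fx = (-89/125) / (-178/25) = 1/10
check: Δy/Fy = (197/500) / (197/50) = 1/10 ✓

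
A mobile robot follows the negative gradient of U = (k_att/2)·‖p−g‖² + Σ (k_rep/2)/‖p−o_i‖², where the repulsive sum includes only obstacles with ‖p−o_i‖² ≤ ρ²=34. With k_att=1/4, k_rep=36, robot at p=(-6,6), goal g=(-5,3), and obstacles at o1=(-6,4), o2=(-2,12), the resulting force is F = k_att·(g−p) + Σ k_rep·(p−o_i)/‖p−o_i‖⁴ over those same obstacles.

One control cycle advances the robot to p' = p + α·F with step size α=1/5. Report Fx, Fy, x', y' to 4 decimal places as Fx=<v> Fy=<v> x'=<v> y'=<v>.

F_att = 1/4·(g−p) = 1/4·(1,-3) = (0.2500,-0.7500)
o1: d²=4 ≤ ρ²=34; F_rep = 36·(0,2)/4² = (0.0000,4.5000)
o2: d²=52 > ρ²=34 → inactive
F = F_att + ΣF_rep = (0.2500,3.7500)
p' = p + 1/5·F = (-5.9500,6.7500)

Fx=0.2500 Fy=3.7500 x'=-5.9500 y'=6.7500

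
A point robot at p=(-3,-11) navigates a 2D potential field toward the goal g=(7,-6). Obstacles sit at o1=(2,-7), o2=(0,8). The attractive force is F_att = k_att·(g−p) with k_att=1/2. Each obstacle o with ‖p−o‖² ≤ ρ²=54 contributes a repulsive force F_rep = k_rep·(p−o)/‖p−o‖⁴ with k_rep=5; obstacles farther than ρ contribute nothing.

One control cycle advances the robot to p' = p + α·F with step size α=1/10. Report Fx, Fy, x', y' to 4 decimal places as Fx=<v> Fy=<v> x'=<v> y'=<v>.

Fx=4.9851 Fy=2.4881 x'=-2.5015 y'=-10.7512

F_att = 1/2·(g−p) = 1/2·(10,5) = (5.0000,2.5000)
o1: d²=41 ≤ ρ²=54; F_rep = 5·(-5,-4)/41² = (-0.0149,-0.0119)
o2: d²=370 > ρ²=54 → inactive
F = F_att + ΣF_rep = (4.9851,2.4881)
p' = p + 1/10·F = (-2.5015,-10.7512)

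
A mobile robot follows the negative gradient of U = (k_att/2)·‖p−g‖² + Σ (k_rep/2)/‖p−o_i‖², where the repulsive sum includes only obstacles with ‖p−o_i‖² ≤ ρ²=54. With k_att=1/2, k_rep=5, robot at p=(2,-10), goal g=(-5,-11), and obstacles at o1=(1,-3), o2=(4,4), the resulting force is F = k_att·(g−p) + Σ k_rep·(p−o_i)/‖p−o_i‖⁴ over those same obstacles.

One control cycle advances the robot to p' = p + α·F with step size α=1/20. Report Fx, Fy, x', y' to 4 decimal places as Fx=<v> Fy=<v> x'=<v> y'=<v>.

Fx=-3.4980 Fy=-0.5140 x'=1.8251 y'=-10.0257

F_att = 1/2·(g−p) = 1/2·(-7,-1) = (-3.5000,-0.5000)
o1: d²=50 ≤ ρ²=54; F_rep = 5·(1,-7)/50² = (0.0020,-0.0140)
o2: d²=200 > ρ²=54 → inactive
F = F_att + ΣF_rep = (-3.4980,-0.5140)
p' = p + 1/20·F = (1.8251,-10.0257)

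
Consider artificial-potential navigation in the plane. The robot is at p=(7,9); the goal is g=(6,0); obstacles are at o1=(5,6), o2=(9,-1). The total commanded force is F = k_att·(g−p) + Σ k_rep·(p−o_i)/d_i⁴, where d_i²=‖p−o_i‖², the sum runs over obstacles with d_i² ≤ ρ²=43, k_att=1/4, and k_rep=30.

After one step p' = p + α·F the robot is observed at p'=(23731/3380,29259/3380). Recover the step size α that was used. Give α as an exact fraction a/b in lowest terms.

F_att = 1/4·(g−p) = 1/4·(-1,-9) = (-0.2500,-2.2500)
o1: d²=13 ≤ ρ²=43; F_rep = 30·(2,3)/13² = (0.3550,0.5325)
o2: d²=104 > ρ²=43 → inactive
F = F_att + ΣF_rep = (0.1050,-1.7175)
Δp = p'−p = (0.0210,-0.3435); α = Δx/Fx = (71/3380) / (71/676) = 1/5
check: Δy/Fy = (-1161/3380) / (-1161/676) = 1/5 ✓

α = 1/5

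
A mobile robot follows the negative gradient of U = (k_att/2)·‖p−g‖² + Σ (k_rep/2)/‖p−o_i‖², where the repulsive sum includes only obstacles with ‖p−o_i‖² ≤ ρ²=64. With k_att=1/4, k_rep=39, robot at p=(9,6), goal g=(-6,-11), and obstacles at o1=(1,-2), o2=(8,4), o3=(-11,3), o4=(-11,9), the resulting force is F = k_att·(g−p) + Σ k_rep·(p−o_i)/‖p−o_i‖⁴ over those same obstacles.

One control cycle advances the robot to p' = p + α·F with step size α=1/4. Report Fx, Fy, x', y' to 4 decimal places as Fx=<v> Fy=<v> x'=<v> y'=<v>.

F_att = 1/4·(g−p) = 1/4·(-15,-17) = (-3.7500,-4.2500)
o1: d²=128 > ρ²=64 → inactive
o2: d²=5 ≤ ρ²=64; F_rep = 39·(1,2)/5² = (1.5600,3.1200)
o3: d²=409 > ρ²=64 → inactive
o4: d²=409 > ρ²=64 → inactive
F = F_att + ΣF_rep = (-2.1900,-1.1300)
p' = p + 1/4·F = (8.4525,5.7175)

Fx=-2.1900 Fy=-1.1300 x'=8.4525 y'=5.7175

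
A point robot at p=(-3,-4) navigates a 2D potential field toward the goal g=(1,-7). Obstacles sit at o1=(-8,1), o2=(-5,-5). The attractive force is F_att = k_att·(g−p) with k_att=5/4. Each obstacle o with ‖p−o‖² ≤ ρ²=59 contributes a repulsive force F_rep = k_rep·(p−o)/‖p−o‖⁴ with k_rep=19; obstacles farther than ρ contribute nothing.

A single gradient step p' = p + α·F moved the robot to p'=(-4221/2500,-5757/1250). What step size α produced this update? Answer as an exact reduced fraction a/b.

F_att = 5/4·(g−p) = 5/4·(4,-3) = (5.0000,-3.7500)
o1: d²=50 ≤ ρ²=59; F_rep = 19·(5,-5)/50² = (0.0380,-0.0380)
o2: d²=5 ≤ ρ²=59; F_rep = 19·(2,1)/5² = (1.5200,0.7600)
F = F_att + ΣF_rep = (6.5580,-3.0280)
Δp = p'−p = (1.3116,-0.6056); α = Δx/Fx = (3279/2500) / (3279/500) = 1/5
check: Δy/Fy = (-757/1250) / (-757/250) = 1/5 ✓

α = 1/5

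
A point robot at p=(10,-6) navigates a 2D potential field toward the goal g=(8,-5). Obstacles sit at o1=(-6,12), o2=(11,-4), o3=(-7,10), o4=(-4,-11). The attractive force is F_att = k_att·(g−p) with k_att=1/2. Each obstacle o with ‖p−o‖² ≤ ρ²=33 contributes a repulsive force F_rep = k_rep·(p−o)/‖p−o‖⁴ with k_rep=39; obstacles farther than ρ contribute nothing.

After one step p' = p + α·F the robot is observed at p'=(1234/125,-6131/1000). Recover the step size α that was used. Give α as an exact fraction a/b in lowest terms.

α = 1/20

F_att = 1/2·(g−p) = 1/2·(-2,1) = (-1.0000,0.5000)
o1: d²=580 > ρ²=33 → inactive
o2: d²=5 ≤ ρ²=33; F_rep = 39·(-1,-2)/5² = (-1.5600,-3.1200)
o3: d²=545 > ρ²=33 → inactive
o4: d²=221 > ρ²=33 → inactive
F = F_att + ΣF_rep = (-2.5600,-2.6200)
Δp = p'−p = (-0.1280,-0.1310); α = Δx/Fx = (-16/125) / (-64/25) = 1/20
check: Δy/Fy = (-131/1000) / (-131/50) = 1/20 ✓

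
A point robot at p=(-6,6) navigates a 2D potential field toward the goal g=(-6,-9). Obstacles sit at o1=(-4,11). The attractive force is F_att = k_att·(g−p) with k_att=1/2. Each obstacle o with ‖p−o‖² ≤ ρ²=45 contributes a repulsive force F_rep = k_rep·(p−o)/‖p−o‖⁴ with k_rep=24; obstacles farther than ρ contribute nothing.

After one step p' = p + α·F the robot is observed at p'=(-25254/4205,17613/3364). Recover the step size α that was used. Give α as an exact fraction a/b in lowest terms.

α = 1/10

F_att = 1/2·(g−p) = 1/2·(0,-15) = (0.0000,-7.5000)
o1: d²=29 ≤ ρ²=45; F_rep = 24·(-2,-5)/29² = (-0.0571,-0.1427)
F = F_att + ΣF_rep = (-0.0571,-7.6427)
Δp = p'−p = (-0.0057,-0.7643); α = Δx/Fx = (-24/4205) / (-48/841) = 1/10
check: Δy/Fy = (-2571/3364) / (-12855/1682) = 1/10 ✓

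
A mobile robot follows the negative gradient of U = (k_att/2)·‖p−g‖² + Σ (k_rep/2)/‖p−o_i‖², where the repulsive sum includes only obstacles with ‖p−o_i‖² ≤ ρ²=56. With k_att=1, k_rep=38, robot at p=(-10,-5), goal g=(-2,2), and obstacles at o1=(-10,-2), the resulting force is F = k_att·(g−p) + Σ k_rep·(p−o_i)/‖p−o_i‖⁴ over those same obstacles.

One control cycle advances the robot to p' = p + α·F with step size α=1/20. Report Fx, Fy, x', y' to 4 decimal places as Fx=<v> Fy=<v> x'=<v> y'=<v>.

F_att = 1·(g−p) = 1·(8,7) = (8.0000,7.0000)
o1: d²=9 ≤ ρ²=56; F_rep = 38·(0,-3)/9² = (0.0000,-1.4074)
F = F_att + ΣF_rep = (8.0000,5.5926)
p' = p + 1/20·F = (-9.6000,-4.7204)

Fx=8.0000 Fy=5.5926 x'=-9.6000 y'=-4.7204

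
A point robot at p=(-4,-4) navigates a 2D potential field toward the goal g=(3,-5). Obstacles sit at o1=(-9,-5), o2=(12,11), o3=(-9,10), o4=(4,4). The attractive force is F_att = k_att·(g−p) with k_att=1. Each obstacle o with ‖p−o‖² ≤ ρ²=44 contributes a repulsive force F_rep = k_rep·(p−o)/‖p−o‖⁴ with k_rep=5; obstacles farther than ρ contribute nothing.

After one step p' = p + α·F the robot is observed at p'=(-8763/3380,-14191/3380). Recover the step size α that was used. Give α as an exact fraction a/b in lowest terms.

α = 1/5

F_att = 1·(g−p) = 1·(7,-1) = (7.0000,-1.0000)
o1: d²=26 ≤ ρ²=44; F_rep = 5·(5,1)/26² = (0.0370,0.0074)
o2: d²=481 > ρ²=44 → inactive
o3: d²=221 > ρ²=44 → inactive
o4: d²=128 > ρ²=44 → inactive
F = F_att + ΣF_rep = (7.0370,-0.9926)
Δp = p'−p = (1.4074,-0.1985); α = Δx/Fx = (4757/3380) / (4757/676) = 1/5
check: Δy/Fy = (-671/3380) / (-671/676) = 1/5 ✓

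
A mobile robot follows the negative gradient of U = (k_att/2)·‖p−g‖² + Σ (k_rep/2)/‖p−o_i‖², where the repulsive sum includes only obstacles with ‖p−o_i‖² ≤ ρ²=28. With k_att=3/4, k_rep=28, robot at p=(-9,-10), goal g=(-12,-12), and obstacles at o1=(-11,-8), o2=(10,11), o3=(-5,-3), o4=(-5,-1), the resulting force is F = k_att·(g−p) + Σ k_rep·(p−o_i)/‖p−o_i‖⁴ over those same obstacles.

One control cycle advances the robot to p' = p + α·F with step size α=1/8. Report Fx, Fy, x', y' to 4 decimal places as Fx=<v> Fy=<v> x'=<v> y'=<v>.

F_att = 3/4·(g−p) = 3/4·(-3,-2) = (-2.2500,-1.5000)
o1: d²=8 ≤ ρ²=28; F_rep = 28·(2,-2)/8² = (0.8750,-0.8750)
o2: d²=802 > ρ²=28 → inactive
o3: d²=65 > ρ²=28 → inactive
o4: d²=97 > ρ²=28 → inactive
F = F_att + ΣF_rep = (-1.3750,-2.3750)
p' = p + 1/8·F = (-9.1719,-10.2969)

Fx=-1.3750 Fy=-2.3750 x'=-9.1719 y'=-10.2969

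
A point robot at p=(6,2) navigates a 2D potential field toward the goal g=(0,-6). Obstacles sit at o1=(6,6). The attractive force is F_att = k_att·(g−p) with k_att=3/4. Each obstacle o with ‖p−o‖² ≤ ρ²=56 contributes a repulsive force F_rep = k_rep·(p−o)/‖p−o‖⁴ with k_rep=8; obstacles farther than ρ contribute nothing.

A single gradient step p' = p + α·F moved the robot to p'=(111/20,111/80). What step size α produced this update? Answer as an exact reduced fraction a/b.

F_att = 3/4·(g−p) = 3/4·(-6,-8) = (-4.5000,-6.0000)
o1: d²=16 ≤ ρ²=56; F_rep = 8·(0,-4)/16² = (0.0000,-0.1250)
F = F_att + ΣF_rep = (-4.5000,-6.1250)
Δp = p'−p = (-0.4500,-0.6125); α = Δx/Fx = (-9/20) / (-9/2) = 1/10
check: Δy/Fy = (-49/80) / (-49/8) = 1/10 ✓

α = 1/10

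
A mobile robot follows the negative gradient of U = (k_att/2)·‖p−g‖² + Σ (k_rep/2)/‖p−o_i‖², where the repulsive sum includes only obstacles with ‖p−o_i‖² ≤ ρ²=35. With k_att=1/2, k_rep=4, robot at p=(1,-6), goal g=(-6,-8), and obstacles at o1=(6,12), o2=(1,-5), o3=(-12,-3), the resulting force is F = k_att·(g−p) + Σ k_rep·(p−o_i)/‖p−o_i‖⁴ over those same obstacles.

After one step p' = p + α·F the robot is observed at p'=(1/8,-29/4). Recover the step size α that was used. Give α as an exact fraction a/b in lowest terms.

α = 1/4

F_att = 1/2·(g−p) = 1/2·(-7,-2) = (-3.5000,-1.0000)
o1: d²=349 > ρ²=35 → inactive
o2: d²=1 ≤ ρ²=35; F_rep = 4·(0,-1)/1² = (0.0000,-4.0000)
o3: d²=178 > ρ²=35 → inactive
F = F_att + ΣF_rep = (-3.5000,-5.0000)
Δp = p'−p = (-0.8750,-1.2500); α = Δx/Fx = (-7/8) / (-7/2) = 1/4
check: Δy/Fy = (-5/4) / (-5) = 1/4 ✓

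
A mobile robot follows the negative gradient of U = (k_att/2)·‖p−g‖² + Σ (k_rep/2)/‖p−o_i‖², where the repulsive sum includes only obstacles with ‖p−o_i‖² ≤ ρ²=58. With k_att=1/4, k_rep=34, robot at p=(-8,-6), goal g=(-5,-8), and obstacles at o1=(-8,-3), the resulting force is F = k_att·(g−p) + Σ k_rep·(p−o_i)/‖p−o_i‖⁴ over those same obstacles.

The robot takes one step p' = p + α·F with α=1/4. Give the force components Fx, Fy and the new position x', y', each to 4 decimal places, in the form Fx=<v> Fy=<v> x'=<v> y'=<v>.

F_att = 1/4·(g−p) = 1/4·(3,-2) = (0.7500,-0.5000)
o1: d²=9 ≤ ρ²=58; F_rep = 34·(0,-3)/9² = (0.0000,-1.2593)
F = F_att + ΣF_rep = (0.7500,-1.7593)
p' = p + 1/4·F = (-7.8125,-6.4398)

Fx=0.7500 Fy=-1.7593 x'=-7.8125 y'=-6.4398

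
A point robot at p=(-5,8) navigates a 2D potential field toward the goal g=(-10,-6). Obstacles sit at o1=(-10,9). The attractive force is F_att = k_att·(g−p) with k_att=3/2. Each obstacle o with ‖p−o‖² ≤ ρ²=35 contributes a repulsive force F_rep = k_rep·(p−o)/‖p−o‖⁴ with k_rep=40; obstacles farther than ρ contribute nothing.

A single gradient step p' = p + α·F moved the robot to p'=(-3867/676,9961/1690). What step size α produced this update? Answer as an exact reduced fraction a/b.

F_att = 3/2·(g−p) = 3/2·(-5,-14) = (-7.5000,-21.0000)
o1: d²=26 ≤ ρ²=35; F_rep = 40·(5,-1)/26² = (0.2959,-0.0592)
F = F_att + ΣF_rep = (-7.2041,-21.0592)
Δp = p'−p = (-0.7204,-2.1059); α = Δx/Fx = (-487/676) / (-2435/338) = 1/10
check: Δy/Fy = (-3559/1690) / (-3559/169) = 1/10 ✓

α = 1/10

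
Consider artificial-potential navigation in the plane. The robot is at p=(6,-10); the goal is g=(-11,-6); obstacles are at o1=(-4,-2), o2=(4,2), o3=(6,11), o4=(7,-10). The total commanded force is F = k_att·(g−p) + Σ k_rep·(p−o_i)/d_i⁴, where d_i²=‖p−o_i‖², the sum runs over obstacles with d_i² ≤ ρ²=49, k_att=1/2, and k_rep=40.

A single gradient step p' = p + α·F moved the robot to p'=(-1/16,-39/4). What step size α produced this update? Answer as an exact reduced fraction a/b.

α = 1/8

F_att = 1/2·(g−p) = 1/2·(-17,4) = (-8.5000,2.0000)
o1: d²=164 > ρ²=49 → inactive
o2: d²=148 > ρ²=49 → inactive
o3: d²=441 > ρ²=49 → inactive
o4: d²=1 ≤ ρ²=49; F_rep = 40·(-1,0)/1² = (-40.0000,0.0000)
F = F_att + ΣF_rep = (-48.5000,2.0000)
Δp = p'−p = (-6.0625,0.2500); α = Δx/Fx = (-97/16) / (-97/2) = 1/8
check: Δy/Fy = (1/4) / (2) = 1/8 ✓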